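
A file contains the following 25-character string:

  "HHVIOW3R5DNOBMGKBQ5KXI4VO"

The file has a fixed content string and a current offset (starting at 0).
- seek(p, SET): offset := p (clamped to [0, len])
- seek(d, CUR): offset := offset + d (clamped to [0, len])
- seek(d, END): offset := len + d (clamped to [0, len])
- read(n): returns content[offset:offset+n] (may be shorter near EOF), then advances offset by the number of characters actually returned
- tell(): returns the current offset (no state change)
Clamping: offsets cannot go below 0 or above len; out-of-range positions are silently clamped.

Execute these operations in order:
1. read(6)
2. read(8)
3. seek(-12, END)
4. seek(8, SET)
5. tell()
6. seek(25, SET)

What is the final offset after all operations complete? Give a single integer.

Answer: 25

Derivation:
After 1 (read(6)): returned 'HHVIOW', offset=6
After 2 (read(8)): returned '3R5DNOBM', offset=14
After 3 (seek(-12, END)): offset=13
After 4 (seek(8, SET)): offset=8
After 5 (tell()): offset=8
After 6 (seek(25, SET)): offset=25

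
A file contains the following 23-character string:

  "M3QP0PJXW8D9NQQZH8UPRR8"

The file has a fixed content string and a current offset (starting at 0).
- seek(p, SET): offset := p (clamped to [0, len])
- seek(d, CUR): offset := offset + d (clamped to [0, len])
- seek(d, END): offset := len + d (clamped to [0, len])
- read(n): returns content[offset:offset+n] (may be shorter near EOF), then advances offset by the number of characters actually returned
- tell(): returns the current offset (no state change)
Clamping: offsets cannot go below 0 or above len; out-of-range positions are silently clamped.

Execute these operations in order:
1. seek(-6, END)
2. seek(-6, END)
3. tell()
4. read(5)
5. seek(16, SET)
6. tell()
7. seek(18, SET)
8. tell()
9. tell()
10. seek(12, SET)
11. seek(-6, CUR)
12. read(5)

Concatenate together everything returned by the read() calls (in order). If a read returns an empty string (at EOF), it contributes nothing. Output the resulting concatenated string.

Answer: 8UPRRJXW8D

Derivation:
After 1 (seek(-6, END)): offset=17
After 2 (seek(-6, END)): offset=17
After 3 (tell()): offset=17
After 4 (read(5)): returned '8UPRR', offset=22
After 5 (seek(16, SET)): offset=16
After 6 (tell()): offset=16
After 7 (seek(18, SET)): offset=18
After 8 (tell()): offset=18
After 9 (tell()): offset=18
After 10 (seek(12, SET)): offset=12
After 11 (seek(-6, CUR)): offset=6
After 12 (read(5)): returned 'JXW8D', offset=11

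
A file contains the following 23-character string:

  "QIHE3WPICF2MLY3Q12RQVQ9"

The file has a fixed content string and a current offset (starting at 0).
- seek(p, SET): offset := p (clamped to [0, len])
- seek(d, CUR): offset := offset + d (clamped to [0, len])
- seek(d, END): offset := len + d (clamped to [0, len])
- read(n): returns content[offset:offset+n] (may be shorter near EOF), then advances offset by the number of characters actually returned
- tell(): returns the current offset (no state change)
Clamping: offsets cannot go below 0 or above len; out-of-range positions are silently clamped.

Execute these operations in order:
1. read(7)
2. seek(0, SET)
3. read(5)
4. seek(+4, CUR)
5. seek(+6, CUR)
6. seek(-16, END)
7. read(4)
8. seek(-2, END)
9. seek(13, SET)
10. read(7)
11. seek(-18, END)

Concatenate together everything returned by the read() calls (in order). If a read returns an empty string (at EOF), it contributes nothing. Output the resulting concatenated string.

After 1 (read(7)): returned 'QIHE3WP', offset=7
After 2 (seek(0, SET)): offset=0
After 3 (read(5)): returned 'QIHE3', offset=5
After 4 (seek(+4, CUR)): offset=9
After 5 (seek(+6, CUR)): offset=15
After 6 (seek(-16, END)): offset=7
After 7 (read(4)): returned 'ICF2', offset=11
After 8 (seek(-2, END)): offset=21
After 9 (seek(13, SET)): offset=13
After 10 (read(7)): returned 'Y3Q12RQ', offset=20
After 11 (seek(-18, END)): offset=5

Answer: QIHE3WPQIHE3ICF2Y3Q12RQ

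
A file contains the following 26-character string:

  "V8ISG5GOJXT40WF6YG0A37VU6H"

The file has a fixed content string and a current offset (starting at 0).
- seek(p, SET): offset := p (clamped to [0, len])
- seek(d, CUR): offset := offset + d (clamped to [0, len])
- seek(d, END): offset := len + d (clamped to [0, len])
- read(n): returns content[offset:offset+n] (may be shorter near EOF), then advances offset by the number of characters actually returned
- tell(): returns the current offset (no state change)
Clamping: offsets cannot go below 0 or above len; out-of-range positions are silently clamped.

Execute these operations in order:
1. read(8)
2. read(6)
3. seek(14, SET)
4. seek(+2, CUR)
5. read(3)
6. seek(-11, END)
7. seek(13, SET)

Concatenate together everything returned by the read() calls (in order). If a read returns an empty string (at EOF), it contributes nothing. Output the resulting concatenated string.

After 1 (read(8)): returned 'V8ISG5GO', offset=8
After 2 (read(6)): returned 'JXT40W', offset=14
After 3 (seek(14, SET)): offset=14
After 4 (seek(+2, CUR)): offset=16
After 5 (read(3)): returned 'YG0', offset=19
After 6 (seek(-11, END)): offset=15
After 7 (seek(13, SET)): offset=13

Answer: V8ISG5GOJXT40WYG0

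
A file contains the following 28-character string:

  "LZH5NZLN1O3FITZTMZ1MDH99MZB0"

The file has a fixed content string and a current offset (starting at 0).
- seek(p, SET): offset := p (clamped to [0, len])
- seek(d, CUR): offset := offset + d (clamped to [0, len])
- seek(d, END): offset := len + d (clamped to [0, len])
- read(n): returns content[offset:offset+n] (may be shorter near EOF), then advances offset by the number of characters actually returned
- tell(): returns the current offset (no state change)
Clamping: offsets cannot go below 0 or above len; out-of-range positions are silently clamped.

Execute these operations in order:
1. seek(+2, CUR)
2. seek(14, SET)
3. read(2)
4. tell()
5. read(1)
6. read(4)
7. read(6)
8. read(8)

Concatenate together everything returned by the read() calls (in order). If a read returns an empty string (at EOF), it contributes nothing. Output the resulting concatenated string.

Answer: ZTMZ1MDH99MZB0

Derivation:
After 1 (seek(+2, CUR)): offset=2
After 2 (seek(14, SET)): offset=14
After 3 (read(2)): returned 'ZT', offset=16
After 4 (tell()): offset=16
After 5 (read(1)): returned 'M', offset=17
After 6 (read(4)): returned 'Z1MD', offset=21
After 7 (read(6)): returned 'H99MZB', offset=27
After 8 (read(8)): returned '0', offset=28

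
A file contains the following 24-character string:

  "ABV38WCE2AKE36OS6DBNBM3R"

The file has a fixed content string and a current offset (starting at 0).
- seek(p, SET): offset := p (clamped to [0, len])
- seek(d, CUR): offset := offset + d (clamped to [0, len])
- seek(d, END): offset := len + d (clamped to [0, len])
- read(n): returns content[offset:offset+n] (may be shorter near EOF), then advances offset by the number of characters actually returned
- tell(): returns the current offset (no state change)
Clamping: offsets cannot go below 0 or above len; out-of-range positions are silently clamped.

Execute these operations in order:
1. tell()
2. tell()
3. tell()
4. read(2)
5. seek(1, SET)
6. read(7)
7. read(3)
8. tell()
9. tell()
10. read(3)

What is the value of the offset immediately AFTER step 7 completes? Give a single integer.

After 1 (tell()): offset=0
After 2 (tell()): offset=0
After 3 (tell()): offset=0
After 4 (read(2)): returned 'AB', offset=2
After 5 (seek(1, SET)): offset=1
After 6 (read(7)): returned 'BV38WCE', offset=8
After 7 (read(3)): returned '2AK', offset=11

Answer: 11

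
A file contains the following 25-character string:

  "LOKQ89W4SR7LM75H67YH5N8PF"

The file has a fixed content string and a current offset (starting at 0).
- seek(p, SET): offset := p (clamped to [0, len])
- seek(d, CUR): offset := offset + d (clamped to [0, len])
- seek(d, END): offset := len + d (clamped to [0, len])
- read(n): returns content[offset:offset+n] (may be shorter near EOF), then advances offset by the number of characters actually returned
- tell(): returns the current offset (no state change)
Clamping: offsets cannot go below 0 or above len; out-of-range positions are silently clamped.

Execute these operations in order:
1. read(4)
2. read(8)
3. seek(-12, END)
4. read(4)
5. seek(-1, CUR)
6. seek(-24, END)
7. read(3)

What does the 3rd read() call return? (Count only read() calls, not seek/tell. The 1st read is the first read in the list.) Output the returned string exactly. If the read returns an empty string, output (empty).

After 1 (read(4)): returned 'LOKQ', offset=4
After 2 (read(8)): returned '89W4SR7L', offset=12
After 3 (seek(-12, END)): offset=13
After 4 (read(4)): returned '75H6', offset=17
After 5 (seek(-1, CUR)): offset=16
After 6 (seek(-24, END)): offset=1
After 7 (read(3)): returned 'OKQ', offset=4

Answer: 75H6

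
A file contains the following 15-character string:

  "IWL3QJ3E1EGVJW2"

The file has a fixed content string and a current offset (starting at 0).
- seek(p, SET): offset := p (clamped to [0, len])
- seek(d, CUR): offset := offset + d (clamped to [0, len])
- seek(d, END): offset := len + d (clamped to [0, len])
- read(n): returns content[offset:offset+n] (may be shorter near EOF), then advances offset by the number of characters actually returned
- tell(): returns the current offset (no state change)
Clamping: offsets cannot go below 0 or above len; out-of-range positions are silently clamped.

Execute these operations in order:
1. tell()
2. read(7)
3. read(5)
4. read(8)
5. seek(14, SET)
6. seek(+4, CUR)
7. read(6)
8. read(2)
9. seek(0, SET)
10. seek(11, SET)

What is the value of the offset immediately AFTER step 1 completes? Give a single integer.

After 1 (tell()): offset=0

Answer: 0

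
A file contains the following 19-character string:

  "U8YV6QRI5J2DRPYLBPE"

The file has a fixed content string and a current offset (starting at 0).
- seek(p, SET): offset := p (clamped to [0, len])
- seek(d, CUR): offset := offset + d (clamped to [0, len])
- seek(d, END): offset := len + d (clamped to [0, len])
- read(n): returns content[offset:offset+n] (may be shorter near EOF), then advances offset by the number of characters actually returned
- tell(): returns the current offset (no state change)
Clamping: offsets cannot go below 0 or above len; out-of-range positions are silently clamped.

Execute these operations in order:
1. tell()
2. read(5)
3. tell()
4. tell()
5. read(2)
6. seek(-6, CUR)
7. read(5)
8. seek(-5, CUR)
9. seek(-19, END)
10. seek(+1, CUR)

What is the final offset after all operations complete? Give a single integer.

Answer: 1

Derivation:
After 1 (tell()): offset=0
After 2 (read(5)): returned 'U8YV6', offset=5
After 3 (tell()): offset=5
After 4 (tell()): offset=5
After 5 (read(2)): returned 'QR', offset=7
After 6 (seek(-6, CUR)): offset=1
After 7 (read(5)): returned '8YV6Q', offset=6
After 8 (seek(-5, CUR)): offset=1
After 9 (seek(-19, END)): offset=0
After 10 (seek(+1, CUR)): offset=1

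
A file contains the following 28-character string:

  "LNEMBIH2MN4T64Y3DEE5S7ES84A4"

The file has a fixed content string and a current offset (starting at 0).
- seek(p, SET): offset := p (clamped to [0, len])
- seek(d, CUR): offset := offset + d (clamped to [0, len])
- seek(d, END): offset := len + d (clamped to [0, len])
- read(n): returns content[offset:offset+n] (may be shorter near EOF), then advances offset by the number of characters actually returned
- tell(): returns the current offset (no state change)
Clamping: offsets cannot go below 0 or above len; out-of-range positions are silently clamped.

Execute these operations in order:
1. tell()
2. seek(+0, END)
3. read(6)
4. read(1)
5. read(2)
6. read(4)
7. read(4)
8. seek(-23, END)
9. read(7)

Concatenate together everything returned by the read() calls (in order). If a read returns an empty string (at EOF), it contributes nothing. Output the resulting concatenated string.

Answer: IH2MN4T

Derivation:
After 1 (tell()): offset=0
After 2 (seek(+0, END)): offset=28
After 3 (read(6)): returned '', offset=28
After 4 (read(1)): returned '', offset=28
After 5 (read(2)): returned '', offset=28
After 6 (read(4)): returned '', offset=28
After 7 (read(4)): returned '', offset=28
After 8 (seek(-23, END)): offset=5
After 9 (read(7)): returned 'IH2MN4T', offset=12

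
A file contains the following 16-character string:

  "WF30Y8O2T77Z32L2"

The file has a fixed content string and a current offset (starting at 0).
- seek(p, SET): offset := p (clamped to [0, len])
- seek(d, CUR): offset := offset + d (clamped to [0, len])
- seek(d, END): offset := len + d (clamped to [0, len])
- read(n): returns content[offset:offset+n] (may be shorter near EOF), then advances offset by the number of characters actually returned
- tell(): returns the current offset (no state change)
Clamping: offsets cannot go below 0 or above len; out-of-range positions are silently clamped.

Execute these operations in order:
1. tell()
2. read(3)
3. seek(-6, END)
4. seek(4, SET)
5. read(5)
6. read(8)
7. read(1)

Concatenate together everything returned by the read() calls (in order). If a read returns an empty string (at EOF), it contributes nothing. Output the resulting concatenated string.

After 1 (tell()): offset=0
After 2 (read(3)): returned 'WF3', offset=3
After 3 (seek(-6, END)): offset=10
After 4 (seek(4, SET)): offset=4
After 5 (read(5)): returned 'Y8O2T', offset=9
After 6 (read(8)): returned '77Z32L2', offset=16
After 7 (read(1)): returned '', offset=16

Answer: WF3Y8O2T77Z32L2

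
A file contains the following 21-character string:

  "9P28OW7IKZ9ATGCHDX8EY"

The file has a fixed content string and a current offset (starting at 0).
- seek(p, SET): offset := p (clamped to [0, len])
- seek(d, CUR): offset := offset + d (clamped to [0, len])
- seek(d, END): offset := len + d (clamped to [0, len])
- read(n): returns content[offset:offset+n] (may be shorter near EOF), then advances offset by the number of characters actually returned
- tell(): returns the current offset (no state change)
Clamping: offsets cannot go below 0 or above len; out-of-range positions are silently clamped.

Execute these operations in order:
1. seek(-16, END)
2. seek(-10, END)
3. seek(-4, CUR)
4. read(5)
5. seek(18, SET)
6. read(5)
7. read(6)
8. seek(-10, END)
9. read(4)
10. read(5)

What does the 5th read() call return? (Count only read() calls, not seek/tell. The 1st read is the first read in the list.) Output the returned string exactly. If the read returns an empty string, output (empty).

After 1 (seek(-16, END)): offset=5
After 2 (seek(-10, END)): offset=11
After 3 (seek(-4, CUR)): offset=7
After 4 (read(5)): returned 'IKZ9A', offset=12
After 5 (seek(18, SET)): offset=18
After 6 (read(5)): returned '8EY', offset=21
After 7 (read(6)): returned '', offset=21
After 8 (seek(-10, END)): offset=11
After 9 (read(4)): returned 'ATGC', offset=15
After 10 (read(5)): returned 'HDX8E', offset=20

Answer: HDX8E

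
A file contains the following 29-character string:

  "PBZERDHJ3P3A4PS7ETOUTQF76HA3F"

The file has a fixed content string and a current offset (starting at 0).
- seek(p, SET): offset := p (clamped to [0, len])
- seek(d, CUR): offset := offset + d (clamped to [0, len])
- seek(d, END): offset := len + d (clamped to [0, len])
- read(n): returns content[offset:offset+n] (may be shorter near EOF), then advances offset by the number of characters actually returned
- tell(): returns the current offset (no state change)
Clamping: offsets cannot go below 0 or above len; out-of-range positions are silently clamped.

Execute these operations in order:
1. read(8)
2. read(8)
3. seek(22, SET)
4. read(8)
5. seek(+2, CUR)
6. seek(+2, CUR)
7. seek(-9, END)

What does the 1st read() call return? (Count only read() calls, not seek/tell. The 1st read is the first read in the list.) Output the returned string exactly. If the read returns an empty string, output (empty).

After 1 (read(8)): returned 'PBZERDHJ', offset=8
After 2 (read(8)): returned '3P3A4PS7', offset=16
After 3 (seek(22, SET)): offset=22
After 4 (read(8)): returned 'F76HA3F', offset=29
After 5 (seek(+2, CUR)): offset=29
After 6 (seek(+2, CUR)): offset=29
After 7 (seek(-9, END)): offset=20

Answer: PBZERDHJ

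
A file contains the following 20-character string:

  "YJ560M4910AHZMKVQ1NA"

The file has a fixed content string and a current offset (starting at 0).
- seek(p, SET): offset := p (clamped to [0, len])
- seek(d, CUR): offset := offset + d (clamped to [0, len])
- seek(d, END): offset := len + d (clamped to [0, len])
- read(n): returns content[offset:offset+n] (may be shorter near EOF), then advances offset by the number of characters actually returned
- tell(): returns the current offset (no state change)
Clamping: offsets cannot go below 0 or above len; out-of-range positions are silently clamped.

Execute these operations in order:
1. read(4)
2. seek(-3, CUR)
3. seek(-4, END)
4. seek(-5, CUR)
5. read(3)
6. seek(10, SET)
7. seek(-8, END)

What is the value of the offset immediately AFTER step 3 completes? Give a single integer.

Answer: 16

Derivation:
After 1 (read(4)): returned 'YJ56', offset=4
After 2 (seek(-3, CUR)): offset=1
After 3 (seek(-4, END)): offset=16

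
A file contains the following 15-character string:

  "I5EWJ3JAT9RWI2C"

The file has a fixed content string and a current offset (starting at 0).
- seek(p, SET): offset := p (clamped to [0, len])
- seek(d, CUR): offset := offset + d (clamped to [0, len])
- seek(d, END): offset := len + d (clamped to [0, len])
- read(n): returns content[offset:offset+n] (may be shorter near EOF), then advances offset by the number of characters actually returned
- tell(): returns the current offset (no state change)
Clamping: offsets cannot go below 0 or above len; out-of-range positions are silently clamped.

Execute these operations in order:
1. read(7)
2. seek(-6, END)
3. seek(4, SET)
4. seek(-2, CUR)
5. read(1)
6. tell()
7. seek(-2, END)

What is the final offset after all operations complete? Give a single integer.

Answer: 13

Derivation:
After 1 (read(7)): returned 'I5EWJ3J', offset=7
After 2 (seek(-6, END)): offset=9
After 3 (seek(4, SET)): offset=4
After 4 (seek(-2, CUR)): offset=2
After 5 (read(1)): returned 'E', offset=3
After 6 (tell()): offset=3
After 7 (seek(-2, END)): offset=13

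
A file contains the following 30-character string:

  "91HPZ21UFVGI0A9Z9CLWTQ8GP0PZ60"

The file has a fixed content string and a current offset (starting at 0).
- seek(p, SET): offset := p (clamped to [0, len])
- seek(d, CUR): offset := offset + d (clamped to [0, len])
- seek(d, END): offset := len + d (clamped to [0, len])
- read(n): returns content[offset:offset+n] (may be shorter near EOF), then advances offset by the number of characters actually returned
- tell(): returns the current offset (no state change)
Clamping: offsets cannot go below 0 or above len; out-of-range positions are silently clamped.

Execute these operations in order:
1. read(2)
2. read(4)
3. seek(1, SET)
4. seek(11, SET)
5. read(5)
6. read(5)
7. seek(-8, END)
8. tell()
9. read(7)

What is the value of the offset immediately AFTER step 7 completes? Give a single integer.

After 1 (read(2)): returned '91', offset=2
After 2 (read(4)): returned 'HPZ2', offset=6
After 3 (seek(1, SET)): offset=1
After 4 (seek(11, SET)): offset=11
After 5 (read(5)): returned 'I0A9Z', offset=16
After 6 (read(5)): returned '9CLWT', offset=21
After 7 (seek(-8, END)): offset=22

Answer: 22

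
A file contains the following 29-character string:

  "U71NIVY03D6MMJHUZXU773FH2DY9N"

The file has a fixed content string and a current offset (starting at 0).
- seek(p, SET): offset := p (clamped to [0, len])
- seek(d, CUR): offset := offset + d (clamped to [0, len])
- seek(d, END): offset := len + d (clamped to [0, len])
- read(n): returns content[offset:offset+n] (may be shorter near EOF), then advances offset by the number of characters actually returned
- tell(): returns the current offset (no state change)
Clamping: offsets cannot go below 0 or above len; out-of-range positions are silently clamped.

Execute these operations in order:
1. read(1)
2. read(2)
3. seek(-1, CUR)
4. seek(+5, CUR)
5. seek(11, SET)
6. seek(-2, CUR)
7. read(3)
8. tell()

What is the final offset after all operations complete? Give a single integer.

Answer: 12

Derivation:
After 1 (read(1)): returned 'U', offset=1
After 2 (read(2)): returned '71', offset=3
After 3 (seek(-1, CUR)): offset=2
After 4 (seek(+5, CUR)): offset=7
After 5 (seek(11, SET)): offset=11
After 6 (seek(-2, CUR)): offset=9
After 7 (read(3)): returned 'D6M', offset=12
After 8 (tell()): offset=12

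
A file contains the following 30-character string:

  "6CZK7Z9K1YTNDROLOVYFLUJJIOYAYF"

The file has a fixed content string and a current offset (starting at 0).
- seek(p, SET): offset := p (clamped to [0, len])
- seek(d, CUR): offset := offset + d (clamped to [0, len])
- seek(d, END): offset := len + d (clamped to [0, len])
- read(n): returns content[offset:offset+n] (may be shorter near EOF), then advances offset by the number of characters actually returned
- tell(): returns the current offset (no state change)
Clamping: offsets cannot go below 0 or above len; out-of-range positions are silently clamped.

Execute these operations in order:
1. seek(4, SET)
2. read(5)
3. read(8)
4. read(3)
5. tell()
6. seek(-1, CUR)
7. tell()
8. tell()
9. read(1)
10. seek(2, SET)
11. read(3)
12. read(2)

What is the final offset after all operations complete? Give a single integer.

Answer: 7

Derivation:
After 1 (seek(4, SET)): offset=4
After 2 (read(5)): returned '7Z9K1', offset=9
After 3 (read(8)): returned 'YTNDROLO', offset=17
After 4 (read(3)): returned 'VYF', offset=20
After 5 (tell()): offset=20
After 6 (seek(-1, CUR)): offset=19
After 7 (tell()): offset=19
After 8 (tell()): offset=19
After 9 (read(1)): returned 'F', offset=20
After 10 (seek(2, SET)): offset=2
After 11 (read(3)): returned 'ZK7', offset=5
After 12 (read(2)): returned 'Z9', offset=7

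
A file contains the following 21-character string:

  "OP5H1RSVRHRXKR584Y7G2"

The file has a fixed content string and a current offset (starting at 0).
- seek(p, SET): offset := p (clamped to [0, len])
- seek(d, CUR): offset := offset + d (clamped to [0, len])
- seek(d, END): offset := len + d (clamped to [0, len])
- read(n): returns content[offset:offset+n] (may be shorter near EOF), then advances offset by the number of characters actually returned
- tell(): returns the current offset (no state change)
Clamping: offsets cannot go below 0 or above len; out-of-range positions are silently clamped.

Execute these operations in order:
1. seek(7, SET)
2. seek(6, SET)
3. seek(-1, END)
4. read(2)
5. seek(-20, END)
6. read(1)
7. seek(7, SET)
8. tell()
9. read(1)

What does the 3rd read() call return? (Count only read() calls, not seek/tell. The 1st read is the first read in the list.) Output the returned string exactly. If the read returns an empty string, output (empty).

Answer: V

Derivation:
After 1 (seek(7, SET)): offset=7
After 2 (seek(6, SET)): offset=6
After 3 (seek(-1, END)): offset=20
After 4 (read(2)): returned '2', offset=21
After 5 (seek(-20, END)): offset=1
After 6 (read(1)): returned 'P', offset=2
After 7 (seek(7, SET)): offset=7
After 8 (tell()): offset=7
After 9 (read(1)): returned 'V', offset=8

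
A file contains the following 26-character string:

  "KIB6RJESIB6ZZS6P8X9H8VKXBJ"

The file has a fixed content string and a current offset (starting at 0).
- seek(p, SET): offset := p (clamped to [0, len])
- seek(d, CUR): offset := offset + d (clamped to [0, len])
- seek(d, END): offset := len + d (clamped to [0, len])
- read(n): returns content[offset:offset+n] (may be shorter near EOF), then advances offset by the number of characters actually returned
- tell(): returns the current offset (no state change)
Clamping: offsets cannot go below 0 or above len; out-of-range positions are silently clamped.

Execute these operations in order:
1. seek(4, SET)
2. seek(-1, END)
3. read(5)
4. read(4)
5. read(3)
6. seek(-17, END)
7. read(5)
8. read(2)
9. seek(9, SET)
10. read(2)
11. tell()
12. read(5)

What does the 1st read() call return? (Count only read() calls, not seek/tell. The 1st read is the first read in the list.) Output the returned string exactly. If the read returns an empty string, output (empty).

Answer: J

Derivation:
After 1 (seek(4, SET)): offset=4
After 2 (seek(-1, END)): offset=25
After 3 (read(5)): returned 'J', offset=26
After 4 (read(4)): returned '', offset=26
After 5 (read(3)): returned '', offset=26
After 6 (seek(-17, END)): offset=9
After 7 (read(5)): returned 'B6ZZS', offset=14
After 8 (read(2)): returned '6P', offset=16
After 9 (seek(9, SET)): offset=9
After 10 (read(2)): returned 'B6', offset=11
After 11 (tell()): offset=11
After 12 (read(5)): returned 'ZZS6P', offset=16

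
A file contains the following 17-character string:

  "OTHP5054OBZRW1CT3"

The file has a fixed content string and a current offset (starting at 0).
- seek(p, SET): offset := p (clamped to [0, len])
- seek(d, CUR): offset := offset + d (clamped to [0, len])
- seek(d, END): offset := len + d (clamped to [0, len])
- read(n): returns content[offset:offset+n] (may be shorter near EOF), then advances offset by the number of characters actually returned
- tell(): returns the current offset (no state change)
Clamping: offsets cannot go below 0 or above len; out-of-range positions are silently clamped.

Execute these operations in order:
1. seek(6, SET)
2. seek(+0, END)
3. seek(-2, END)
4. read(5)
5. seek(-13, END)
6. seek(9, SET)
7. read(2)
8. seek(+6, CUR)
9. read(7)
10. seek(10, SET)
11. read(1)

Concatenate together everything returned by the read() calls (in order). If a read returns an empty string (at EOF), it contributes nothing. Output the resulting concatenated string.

Answer: T3BZZ

Derivation:
After 1 (seek(6, SET)): offset=6
After 2 (seek(+0, END)): offset=17
After 3 (seek(-2, END)): offset=15
After 4 (read(5)): returned 'T3', offset=17
After 5 (seek(-13, END)): offset=4
After 6 (seek(9, SET)): offset=9
After 7 (read(2)): returned 'BZ', offset=11
After 8 (seek(+6, CUR)): offset=17
After 9 (read(7)): returned '', offset=17
After 10 (seek(10, SET)): offset=10
After 11 (read(1)): returned 'Z', offset=11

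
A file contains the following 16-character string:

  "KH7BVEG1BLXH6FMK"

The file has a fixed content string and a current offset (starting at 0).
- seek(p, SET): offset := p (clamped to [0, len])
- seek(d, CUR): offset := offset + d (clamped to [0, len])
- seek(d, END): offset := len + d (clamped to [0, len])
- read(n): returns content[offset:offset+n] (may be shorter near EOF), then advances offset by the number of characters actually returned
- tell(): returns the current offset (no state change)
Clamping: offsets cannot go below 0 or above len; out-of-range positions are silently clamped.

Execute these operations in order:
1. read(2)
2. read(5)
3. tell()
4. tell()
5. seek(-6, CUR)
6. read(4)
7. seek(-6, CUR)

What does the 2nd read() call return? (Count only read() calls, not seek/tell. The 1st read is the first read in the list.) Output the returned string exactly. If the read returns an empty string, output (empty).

Answer: 7BVEG

Derivation:
After 1 (read(2)): returned 'KH', offset=2
After 2 (read(5)): returned '7BVEG', offset=7
After 3 (tell()): offset=7
After 4 (tell()): offset=7
After 5 (seek(-6, CUR)): offset=1
After 6 (read(4)): returned 'H7BV', offset=5
After 7 (seek(-6, CUR)): offset=0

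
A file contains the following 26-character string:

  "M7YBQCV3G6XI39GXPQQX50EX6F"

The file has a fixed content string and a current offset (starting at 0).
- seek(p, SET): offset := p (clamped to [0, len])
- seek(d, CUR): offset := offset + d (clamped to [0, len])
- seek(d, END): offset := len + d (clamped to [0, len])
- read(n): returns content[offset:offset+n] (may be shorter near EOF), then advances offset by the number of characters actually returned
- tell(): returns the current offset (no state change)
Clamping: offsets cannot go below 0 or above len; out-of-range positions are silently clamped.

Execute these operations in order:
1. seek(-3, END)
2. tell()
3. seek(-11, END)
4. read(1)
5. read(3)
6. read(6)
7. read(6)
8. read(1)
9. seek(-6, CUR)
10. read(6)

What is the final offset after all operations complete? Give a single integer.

Answer: 26

Derivation:
After 1 (seek(-3, END)): offset=23
After 2 (tell()): offset=23
After 3 (seek(-11, END)): offset=15
After 4 (read(1)): returned 'X', offset=16
After 5 (read(3)): returned 'PQQ', offset=19
After 6 (read(6)): returned 'X50EX6', offset=25
After 7 (read(6)): returned 'F', offset=26
After 8 (read(1)): returned '', offset=26
After 9 (seek(-6, CUR)): offset=20
After 10 (read(6)): returned '50EX6F', offset=26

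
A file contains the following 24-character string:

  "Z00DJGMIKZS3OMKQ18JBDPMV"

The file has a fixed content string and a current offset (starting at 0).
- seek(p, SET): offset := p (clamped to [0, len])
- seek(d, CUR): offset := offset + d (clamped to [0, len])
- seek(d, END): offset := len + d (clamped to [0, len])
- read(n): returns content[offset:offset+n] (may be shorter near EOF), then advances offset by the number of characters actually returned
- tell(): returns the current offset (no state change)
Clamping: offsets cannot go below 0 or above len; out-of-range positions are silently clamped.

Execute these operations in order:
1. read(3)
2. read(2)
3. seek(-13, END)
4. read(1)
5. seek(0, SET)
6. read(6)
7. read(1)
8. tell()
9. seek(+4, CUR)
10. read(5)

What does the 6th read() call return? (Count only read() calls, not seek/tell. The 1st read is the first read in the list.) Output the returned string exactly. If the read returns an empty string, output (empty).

Answer: 3OMKQ

Derivation:
After 1 (read(3)): returned 'Z00', offset=3
After 2 (read(2)): returned 'DJ', offset=5
After 3 (seek(-13, END)): offset=11
After 4 (read(1)): returned '3', offset=12
After 5 (seek(0, SET)): offset=0
After 6 (read(6)): returned 'Z00DJG', offset=6
After 7 (read(1)): returned 'M', offset=7
After 8 (tell()): offset=7
After 9 (seek(+4, CUR)): offset=11
After 10 (read(5)): returned '3OMKQ', offset=16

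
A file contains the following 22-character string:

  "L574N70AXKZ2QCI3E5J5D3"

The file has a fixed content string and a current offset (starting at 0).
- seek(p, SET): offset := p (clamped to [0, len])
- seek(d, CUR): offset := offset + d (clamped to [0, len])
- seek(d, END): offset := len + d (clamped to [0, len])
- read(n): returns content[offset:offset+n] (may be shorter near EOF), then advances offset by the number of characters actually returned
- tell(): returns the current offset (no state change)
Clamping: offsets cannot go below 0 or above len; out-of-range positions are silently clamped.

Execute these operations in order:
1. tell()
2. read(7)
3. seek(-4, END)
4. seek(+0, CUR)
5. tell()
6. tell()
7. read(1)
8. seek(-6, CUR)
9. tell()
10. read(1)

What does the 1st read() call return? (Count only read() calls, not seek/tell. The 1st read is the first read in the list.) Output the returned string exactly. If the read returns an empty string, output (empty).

After 1 (tell()): offset=0
After 2 (read(7)): returned 'L574N70', offset=7
After 3 (seek(-4, END)): offset=18
After 4 (seek(+0, CUR)): offset=18
After 5 (tell()): offset=18
After 6 (tell()): offset=18
After 7 (read(1)): returned 'J', offset=19
After 8 (seek(-6, CUR)): offset=13
After 9 (tell()): offset=13
After 10 (read(1)): returned 'C', offset=14

Answer: L574N70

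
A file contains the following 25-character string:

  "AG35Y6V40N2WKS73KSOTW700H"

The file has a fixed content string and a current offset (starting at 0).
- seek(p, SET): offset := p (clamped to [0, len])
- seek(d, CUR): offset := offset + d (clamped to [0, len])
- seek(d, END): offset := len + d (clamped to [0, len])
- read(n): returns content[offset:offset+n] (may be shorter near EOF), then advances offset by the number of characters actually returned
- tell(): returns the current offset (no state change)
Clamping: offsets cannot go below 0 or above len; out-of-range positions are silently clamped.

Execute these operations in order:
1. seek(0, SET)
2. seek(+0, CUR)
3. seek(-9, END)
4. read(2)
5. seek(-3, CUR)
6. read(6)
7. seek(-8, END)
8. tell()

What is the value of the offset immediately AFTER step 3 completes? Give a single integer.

After 1 (seek(0, SET)): offset=0
After 2 (seek(+0, CUR)): offset=0
After 3 (seek(-9, END)): offset=16

Answer: 16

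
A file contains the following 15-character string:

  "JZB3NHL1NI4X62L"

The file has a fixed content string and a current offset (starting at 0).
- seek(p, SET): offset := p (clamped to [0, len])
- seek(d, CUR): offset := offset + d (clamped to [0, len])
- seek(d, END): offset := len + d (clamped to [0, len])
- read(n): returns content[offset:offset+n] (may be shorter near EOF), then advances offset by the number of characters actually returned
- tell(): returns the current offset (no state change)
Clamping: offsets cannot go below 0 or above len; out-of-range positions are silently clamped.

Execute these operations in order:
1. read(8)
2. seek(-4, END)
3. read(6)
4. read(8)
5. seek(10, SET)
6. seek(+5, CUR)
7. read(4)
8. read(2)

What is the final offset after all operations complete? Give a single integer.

Answer: 15

Derivation:
After 1 (read(8)): returned 'JZB3NHL1', offset=8
After 2 (seek(-4, END)): offset=11
After 3 (read(6)): returned 'X62L', offset=15
After 4 (read(8)): returned '', offset=15
After 5 (seek(10, SET)): offset=10
After 6 (seek(+5, CUR)): offset=15
After 7 (read(4)): returned '', offset=15
After 8 (read(2)): returned '', offset=15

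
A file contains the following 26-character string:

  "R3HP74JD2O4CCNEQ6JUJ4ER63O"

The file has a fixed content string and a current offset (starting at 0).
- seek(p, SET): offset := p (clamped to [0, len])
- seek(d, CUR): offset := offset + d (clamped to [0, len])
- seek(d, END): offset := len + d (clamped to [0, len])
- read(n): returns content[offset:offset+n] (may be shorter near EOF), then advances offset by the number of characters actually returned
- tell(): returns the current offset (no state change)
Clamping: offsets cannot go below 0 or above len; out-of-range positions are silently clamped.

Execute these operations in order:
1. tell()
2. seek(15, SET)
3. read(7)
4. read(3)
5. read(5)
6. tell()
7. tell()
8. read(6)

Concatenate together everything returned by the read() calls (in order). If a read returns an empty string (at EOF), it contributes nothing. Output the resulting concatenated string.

Answer: Q6JUJ4ER63O

Derivation:
After 1 (tell()): offset=0
After 2 (seek(15, SET)): offset=15
After 3 (read(7)): returned 'Q6JUJ4E', offset=22
After 4 (read(3)): returned 'R63', offset=25
After 5 (read(5)): returned 'O', offset=26
After 6 (tell()): offset=26
After 7 (tell()): offset=26
After 8 (read(6)): returned '', offset=26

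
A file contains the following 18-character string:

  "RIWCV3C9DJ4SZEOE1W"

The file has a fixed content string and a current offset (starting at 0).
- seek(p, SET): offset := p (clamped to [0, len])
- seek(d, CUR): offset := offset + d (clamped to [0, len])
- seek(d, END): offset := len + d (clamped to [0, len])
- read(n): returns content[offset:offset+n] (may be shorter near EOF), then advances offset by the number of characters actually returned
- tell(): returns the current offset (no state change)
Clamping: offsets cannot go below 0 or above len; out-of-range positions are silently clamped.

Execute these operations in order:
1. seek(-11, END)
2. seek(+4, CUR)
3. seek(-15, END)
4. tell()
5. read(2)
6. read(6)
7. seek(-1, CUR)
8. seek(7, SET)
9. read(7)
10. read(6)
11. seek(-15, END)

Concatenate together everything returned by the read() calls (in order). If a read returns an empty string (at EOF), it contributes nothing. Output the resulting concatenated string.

After 1 (seek(-11, END)): offset=7
After 2 (seek(+4, CUR)): offset=11
After 3 (seek(-15, END)): offset=3
After 4 (tell()): offset=3
After 5 (read(2)): returned 'CV', offset=5
After 6 (read(6)): returned '3C9DJ4', offset=11
After 7 (seek(-1, CUR)): offset=10
After 8 (seek(7, SET)): offset=7
After 9 (read(7)): returned '9DJ4SZE', offset=14
After 10 (read(6)): returned 'OE1W', offset=18
After 11 (seek(-15, END)): offset=3

Answer: CV3C9DJ49DJ4SZEOE1W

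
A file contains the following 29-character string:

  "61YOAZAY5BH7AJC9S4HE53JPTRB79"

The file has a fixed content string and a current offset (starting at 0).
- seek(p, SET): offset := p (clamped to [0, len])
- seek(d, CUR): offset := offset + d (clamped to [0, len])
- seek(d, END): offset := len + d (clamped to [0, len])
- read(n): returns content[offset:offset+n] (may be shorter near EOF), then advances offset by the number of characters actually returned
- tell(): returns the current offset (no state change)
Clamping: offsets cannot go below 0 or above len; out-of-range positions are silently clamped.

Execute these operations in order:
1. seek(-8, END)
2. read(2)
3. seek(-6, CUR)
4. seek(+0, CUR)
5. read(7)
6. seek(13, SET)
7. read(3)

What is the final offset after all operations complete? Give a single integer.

Answer: 16

Derivation:
After 1 (seek(-8, END)): offset=21
After 2 (read(2)): returned '3J', offset=23
After 3 (seek(-6, CUR)): offset=17
After 4 (seek(+0, CUR)): offset=17
After 5 (read(7)): returned '4HE53JP', offset=24
After 6 (seek(13, SET)): offset=13
After 7 (read(3)): returned 'JC9', offset=16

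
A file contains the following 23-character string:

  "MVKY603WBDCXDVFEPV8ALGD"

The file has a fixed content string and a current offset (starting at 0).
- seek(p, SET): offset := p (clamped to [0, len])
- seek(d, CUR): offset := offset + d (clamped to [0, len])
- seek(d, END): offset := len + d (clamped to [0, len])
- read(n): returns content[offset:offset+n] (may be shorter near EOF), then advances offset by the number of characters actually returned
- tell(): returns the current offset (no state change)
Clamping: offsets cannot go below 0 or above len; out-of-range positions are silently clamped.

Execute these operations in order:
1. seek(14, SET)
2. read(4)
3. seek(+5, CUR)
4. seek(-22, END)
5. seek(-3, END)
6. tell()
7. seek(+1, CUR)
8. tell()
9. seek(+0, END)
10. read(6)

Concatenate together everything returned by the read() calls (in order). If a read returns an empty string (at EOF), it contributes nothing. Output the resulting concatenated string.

Answer: FEPV

Derivation:
After 1 (seek(14, SET)): offset=14
After 2 (read(4)): returned 'FEPV', offset=18
After 3 (seek(+5, CUR)): offset=23
After 4 (seek(-22, END)): offset=1
After 5 (seek(-3, END)): offset=20
After 6 (tell()): offset=20
After 7 (seek(+1, CUR)): offset=21
After 8 (tell()): offset=21
After 9 (seek(+0, END)): offset=23
After 10 (read(6)): returned '', offset=23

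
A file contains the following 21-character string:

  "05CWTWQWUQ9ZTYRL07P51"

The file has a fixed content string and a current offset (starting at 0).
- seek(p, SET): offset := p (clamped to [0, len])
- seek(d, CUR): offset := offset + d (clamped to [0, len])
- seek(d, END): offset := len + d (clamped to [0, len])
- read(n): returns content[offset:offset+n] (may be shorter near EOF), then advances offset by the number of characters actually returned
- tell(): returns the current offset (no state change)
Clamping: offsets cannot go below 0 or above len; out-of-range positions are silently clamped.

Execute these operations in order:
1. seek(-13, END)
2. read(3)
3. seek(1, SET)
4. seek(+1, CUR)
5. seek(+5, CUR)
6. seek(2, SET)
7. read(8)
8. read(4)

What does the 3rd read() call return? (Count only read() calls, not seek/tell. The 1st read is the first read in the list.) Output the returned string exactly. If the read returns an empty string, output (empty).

After 1 (seek(-13, END)): offset=8
After 2 (read(3)): returned 'UQ9', offset=11
After 3 (seek(1, SET)): offset=1
After 4 (seek(+1, CUR)): offset=2
After 5 (seek(+5, CUR)): offset=7
After 6 (seek(2, SET)): offset=2
After 7 (read(8)): returned 'CWTWQWUQ', offset=10
After 8 (read(4)): returned '9ZTY', offset=14

Answer: 9ZTY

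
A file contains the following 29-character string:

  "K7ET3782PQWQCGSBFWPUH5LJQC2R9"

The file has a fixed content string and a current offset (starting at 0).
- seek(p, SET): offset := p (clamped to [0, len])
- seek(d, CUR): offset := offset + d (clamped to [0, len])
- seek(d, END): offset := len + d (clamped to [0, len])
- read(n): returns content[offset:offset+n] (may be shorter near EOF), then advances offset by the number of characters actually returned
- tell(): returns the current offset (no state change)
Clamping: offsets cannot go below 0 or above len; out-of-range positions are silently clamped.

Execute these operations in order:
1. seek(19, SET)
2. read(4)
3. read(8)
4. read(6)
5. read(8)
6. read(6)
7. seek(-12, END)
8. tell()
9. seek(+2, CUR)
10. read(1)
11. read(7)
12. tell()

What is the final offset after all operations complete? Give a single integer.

Answer: 27

Derivation:
After 1 (seek(19, SET)): offset=19
After 2 (read(4)): returned 'UH5L', offset=23
After 3 (read(8)): returned 'JQC2R9', offset=29
After 4 (read(6)): returned '', offset=29
After 5 (read(8)): returned '', offset=29
After 6 (read(6)): returned '', offset=29
After 7 (seek(-12, END)): offset=17
After 8 (tell()): offset=17
After 9 (seek(+2, CUR)): offset=19
After 10 (read(1)): returned 'U', offset=20
After 11 (read(7)): returned 'H5LJQC2', offset=27
After 12 (tell()): offset=27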